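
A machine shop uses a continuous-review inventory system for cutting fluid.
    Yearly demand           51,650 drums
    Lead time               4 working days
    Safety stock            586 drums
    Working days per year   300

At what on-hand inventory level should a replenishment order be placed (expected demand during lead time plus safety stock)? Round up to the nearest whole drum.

Daily demand d = 51,650 / 300 = 172.167 drums/day
Demand during lead time = 172.167 × 4 = 688.67
Reorder point = 688.67 + 586 = 1,274.67 → round up

1,275 drums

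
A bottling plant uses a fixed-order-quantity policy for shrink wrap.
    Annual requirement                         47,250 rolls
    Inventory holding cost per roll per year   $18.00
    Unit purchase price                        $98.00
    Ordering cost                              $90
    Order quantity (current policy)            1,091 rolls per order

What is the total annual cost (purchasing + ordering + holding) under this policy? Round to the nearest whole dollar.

$4,644,217

Annual ordering cost = (D/Q)·S = (47,250/1,091) × 90 = $3,897.80
Annual holding cost  = (Q/2)·H = (1,091/2) × 18 = $9,819.00
Purchase cost = D·C = 47,250 × 98 = $4,630,500.00
Total = $3,897.80 + $9,819.00 + $4,630,500.00 = $4,644,216.80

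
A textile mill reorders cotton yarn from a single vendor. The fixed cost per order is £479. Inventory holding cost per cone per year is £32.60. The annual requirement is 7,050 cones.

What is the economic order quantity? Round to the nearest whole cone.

455 cones

Optimal lot size Q* = (2 × 7,050 × £479 / £32.6)^½ ≈ 455.16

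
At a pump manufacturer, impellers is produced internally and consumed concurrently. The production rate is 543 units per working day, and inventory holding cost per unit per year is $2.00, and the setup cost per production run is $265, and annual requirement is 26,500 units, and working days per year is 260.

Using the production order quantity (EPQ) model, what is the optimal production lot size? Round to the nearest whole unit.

2,940 units

Daily demand d = 26,500/260 = 101.923; p = 543; 1 − d/p = 0.81230
EPQ = √(2DS / (H(1 − d/p)))
    = √(2 × 26,500 × 265 / (2 × 0.81230)) ≈ 2,940.28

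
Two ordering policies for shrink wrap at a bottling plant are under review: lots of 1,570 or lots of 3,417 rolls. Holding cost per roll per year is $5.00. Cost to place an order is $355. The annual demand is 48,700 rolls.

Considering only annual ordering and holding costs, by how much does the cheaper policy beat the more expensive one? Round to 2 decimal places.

$1,334.73

Annual cost at Q: ordering D·S/Q plus holding Q·H/2.
TC(1,570) = (48,700/1,570)×355 + (1,570/2)×5 = $14,936.78
TC(3,417) = (48,700/3,417)×355 + (3,417/2)×5 = $13,602.06
Lots of 3,417 are cheaper by $1,334.73.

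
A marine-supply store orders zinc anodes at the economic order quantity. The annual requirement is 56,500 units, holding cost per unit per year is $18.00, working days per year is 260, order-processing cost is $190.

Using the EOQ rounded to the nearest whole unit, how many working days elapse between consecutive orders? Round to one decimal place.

5.0 days

EOQ = √(2DS/H) = √(2 × 56,500 × 190 / 18)
    = √(1,192,777.78) ≈ 1,092.14 → Q = 1,092 units
T = Q/D × 260 days = 1,092/56,500 × 260 = 5.025 days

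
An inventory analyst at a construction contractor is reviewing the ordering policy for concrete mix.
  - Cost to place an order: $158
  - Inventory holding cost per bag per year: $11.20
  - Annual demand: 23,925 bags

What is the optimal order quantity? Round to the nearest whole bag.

EOQ = √(2DS/H) = √(2 × 23,925 × 158 / 11.2)
    = √(675,026.79) ≈ 821.60

822 bags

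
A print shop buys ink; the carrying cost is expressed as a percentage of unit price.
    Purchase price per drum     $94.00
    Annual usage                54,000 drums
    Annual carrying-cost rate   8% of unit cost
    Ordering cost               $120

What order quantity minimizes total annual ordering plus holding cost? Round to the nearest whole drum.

1,313 drums

H = i·C = 0.08 × $94 = $7.5200 per drum-year
2DS/H = 2·54,000·120/7.52 = 1,723,404.26
EOQ = √1,723,404.26 ≈ 1,312.78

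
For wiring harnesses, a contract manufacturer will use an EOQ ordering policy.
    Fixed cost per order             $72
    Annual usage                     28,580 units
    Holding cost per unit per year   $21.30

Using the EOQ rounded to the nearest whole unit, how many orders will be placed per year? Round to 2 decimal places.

Q* = √(2·D·S / H) = √(2·28,580·72 / 21.3) = √193,216.9 ≈ 439.56 → Q = 440
N = D/Q = 28,580/440 ≈ 64.955 orders/yr

64.95 orders per year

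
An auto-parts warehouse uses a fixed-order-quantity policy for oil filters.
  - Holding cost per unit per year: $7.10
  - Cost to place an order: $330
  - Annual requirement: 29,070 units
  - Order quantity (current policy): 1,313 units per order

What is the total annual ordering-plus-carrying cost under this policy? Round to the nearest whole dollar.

Annual ordering cost = (D/Q)·S = (29,070/1,313) × 330 = $7,306.25
Annual holding cost  = (Q/2)·H = (1,313/2) × 7.1 = $4,661.15
Total = $7,306.25 + $4,661.15 = $11,967.40

$11,967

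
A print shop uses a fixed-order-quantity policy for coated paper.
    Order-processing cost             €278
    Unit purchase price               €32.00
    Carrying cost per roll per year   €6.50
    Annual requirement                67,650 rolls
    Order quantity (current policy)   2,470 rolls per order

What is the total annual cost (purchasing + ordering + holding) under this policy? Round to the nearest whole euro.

Orders/yr = 67,650/2,470 = 27.389; ordering cost = 27.389 × €278 = €7,614.05
Average inventory = 2,470/2 = 1235; holding cost = 1235 × €6.5 = €8,027.50
Purchase cost = D·C = 67,650 × 32 = €2,164,800.00
Total = €7,614.05 + €8,027.50 + €2,164,800.00 = €2,180,441.55

€2,180,442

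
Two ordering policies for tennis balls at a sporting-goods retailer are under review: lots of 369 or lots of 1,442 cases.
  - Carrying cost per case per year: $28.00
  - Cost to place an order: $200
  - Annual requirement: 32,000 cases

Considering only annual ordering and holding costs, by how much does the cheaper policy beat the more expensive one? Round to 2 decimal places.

Annual cost at Q: ordering D·S/Q plus holding Q·H/2.
TC(369) = (32,000/369)×200 + (369/2)×28 = $22,510.17
TC(1,442) = (32,000/1,442)×200 + (1,442/2)×28 = $24,626.28
|ΔTC| = |$22,510.17 − $24,626.28| = $2,116.11

$2,116.11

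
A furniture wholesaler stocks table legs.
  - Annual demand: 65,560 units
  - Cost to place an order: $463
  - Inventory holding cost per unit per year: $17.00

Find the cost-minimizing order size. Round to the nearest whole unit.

EOQ = √(2DS/H) = √(2 × 65,560 × 463 / 17)
    = √(3,571,091.76) ≈ 1,889.73

1,890 units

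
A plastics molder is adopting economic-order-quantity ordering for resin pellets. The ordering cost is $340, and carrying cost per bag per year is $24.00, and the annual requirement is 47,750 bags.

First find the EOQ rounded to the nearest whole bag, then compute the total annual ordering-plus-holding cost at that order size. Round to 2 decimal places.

2DS/H = 2·47,750·340/24 = 1,352,916.67
EOQ = √1,352,916.67 ≈ 1,163.15 → Q = 1,163 bags
Orders/yr = 47,750/1,163 = 41.058; ordering cost = 41.058 × $340 = $13,959.59
Average inventory = 1,163/2 = 581.5; holding cost = 581.5 × $24 = $13,956.00
Total = $13,959.59 + $13,956.00 = $27,915.59

$27,915.59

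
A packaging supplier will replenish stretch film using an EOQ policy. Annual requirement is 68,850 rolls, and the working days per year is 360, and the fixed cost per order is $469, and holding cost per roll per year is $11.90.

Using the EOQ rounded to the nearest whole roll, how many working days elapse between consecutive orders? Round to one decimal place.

12.2 days

EOQ = √(2DS/H) = √(2 × 68,850 × 469 / 11.9)
    = √(5,427,000.00) ≈ 2,329.59 → Q = 2,330 rolls
T = Q/D × 360 days = 2,330/68,850 × 360 = 12.183 days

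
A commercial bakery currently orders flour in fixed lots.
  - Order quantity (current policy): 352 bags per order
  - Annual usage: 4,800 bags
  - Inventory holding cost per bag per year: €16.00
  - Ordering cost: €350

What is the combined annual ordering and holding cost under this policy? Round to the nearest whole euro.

€7,589

Orders/yr = 4,800/352 = 13.636; ordering cost = 13.636 × €350 = €4,772.73
Average inventory = 352/2 = 176; holding cost = 176 × €16 = €2,816.00
Total = €4,772.73 + €2,816.00 = €7,588.73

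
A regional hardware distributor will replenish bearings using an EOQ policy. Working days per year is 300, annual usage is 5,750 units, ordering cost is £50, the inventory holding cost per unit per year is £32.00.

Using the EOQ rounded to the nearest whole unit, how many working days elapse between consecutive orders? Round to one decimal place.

Q* = √(2·D·S / H) = √(2·5,750·50 / 32) = √17,968.8 ≈ 134.05 → Q = 134 units
Days between orders = 300 / (D/Q) = 300 / 42.910 ≈ 6.991

7.0 days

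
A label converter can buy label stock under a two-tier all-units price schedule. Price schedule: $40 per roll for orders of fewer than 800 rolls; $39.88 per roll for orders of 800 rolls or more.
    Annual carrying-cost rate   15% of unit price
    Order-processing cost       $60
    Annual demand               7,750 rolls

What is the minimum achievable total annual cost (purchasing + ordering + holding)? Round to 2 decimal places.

H₁ = 15%×$40 = $6.0000;  H₂ = 15%×$39.88 = $5.9820
EOQ₁ = √(2×7,750×60/6.0000) = 393.70  (< 800, feasible at tier 1)
EOQ₂ = √(2×7,750×60/5.9820) = 394.29  (< 800 → use Q = 800 at tier-2 price)
TC(tier 1 (EOQ₁), Q≈393.7) = $312,362.20
TC(tier 2, Q≈800.0) = $312,044.05
Minimum at tier 2: $312,044.05

$312,044.05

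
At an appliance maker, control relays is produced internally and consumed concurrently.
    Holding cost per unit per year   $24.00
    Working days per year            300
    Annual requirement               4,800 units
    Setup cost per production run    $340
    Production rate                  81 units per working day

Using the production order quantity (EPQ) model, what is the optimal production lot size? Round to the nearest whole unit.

412 units

d = 4,800/300 = 16.0000 units/day;  effective holding cost H(1 − d/p) = 24·(1 − 16.0000/81) = 19.25926
Q* = √(2DS / H_eff) = √(2·4,800·340 / 19.25926) ≈ 411.68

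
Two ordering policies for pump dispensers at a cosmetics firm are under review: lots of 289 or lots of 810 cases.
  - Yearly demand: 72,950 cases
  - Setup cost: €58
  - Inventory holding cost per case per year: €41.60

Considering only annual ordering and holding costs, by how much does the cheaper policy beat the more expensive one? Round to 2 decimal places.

TC(Q) = (D/Q)S + (Q/2)H
TC(289) = (72,950/289)×58 + (289/2)×41.6 = €20,651.68
TC(810) = (72,950/810)×58 + (810/2)×41.6 = €22,071.58
Cheaper: Q = 289.  Difference = €1,419.90

€1,419.90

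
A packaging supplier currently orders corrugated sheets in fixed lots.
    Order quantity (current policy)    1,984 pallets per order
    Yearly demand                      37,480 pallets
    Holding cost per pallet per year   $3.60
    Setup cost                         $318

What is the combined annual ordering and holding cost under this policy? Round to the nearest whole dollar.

Annual ordering cost = (D/Q)·S = (37,480/1,984) × 318 = $6,007.38
Annual holding cost  = (Q/2)·H = (1,984/2) × 3.6 = $3,571.20
Total = $6,007.38 + $3,571.20 = $9,578.58

$9,579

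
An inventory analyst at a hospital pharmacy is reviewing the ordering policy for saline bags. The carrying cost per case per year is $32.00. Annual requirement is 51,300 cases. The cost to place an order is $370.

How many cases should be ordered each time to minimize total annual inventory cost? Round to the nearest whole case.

1,089 cases

Q* = √(2·D·S / H) = √(2·51,300·370 / 32) = √1,186,312.5 ≈ 1,089.18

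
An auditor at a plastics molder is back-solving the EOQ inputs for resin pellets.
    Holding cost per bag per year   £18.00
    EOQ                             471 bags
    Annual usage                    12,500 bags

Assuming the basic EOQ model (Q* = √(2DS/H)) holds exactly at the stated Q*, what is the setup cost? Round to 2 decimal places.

£159.73

From Q* = √(2DS/H) ⇒ Q*² = 2DS/H.
S = Q²H / (2D) = 471² × 18 / (2 × 12,500) = 159.7255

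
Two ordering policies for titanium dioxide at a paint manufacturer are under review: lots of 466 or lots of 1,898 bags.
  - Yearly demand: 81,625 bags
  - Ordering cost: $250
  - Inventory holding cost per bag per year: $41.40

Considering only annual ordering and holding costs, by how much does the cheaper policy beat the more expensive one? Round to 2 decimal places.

For each Q, cost = (D/Q)·S + (Q/2)·H.
TC(466) = (81,625/466)×250 + (466/2)×41.4 = $53,436.44
TC(1,898) = (81,625/1,898)×250 + (1,898/2)×41.4 = $50,040.05
Lots of 1,898 are cheaper by $3,396.39.

$3,396.39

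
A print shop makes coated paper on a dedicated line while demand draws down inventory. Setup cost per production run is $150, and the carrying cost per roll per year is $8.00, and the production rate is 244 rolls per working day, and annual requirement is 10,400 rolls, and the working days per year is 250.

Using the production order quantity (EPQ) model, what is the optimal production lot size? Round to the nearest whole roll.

d = 10,400/250 = 41.6000 rolls/day;  effective holding cost H(1 − d/p) = 8·(1 − 41.6000/244) = 6.63607
Q* = √(2DS / H_eff) = √(2·10,400·150 / 6.63607) ≈ 685.68

686 rolls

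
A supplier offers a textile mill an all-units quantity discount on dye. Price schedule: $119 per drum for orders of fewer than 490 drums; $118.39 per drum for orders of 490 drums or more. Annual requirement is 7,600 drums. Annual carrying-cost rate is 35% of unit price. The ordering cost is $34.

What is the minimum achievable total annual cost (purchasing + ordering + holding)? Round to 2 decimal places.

H₁ = 35%×$119 = $41.6500;  H₂ = 35%×$118.39 = $41.4365
EOQ₁ = √(2×7,600×34/41.6500) = 111.39  (< 490, feasible at tier 1)
EOQ₂ = √(2×7,600×34/41.4365) = 111.68  (< 490 → use Q = 490 at tier-2 price)
TC(tier 1 (EOQ₁), Q≈111.4) = $909,039.47
TC(tier 2, Q≈490.0) = $910,443.29
Minimum at tier 1 (EOQ₁): $909,039.47

$909,039.47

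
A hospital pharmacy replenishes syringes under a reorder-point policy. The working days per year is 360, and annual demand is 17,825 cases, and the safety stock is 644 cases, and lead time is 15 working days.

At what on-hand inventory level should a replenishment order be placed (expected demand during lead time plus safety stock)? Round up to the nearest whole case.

1,387 cases

Daily demand d = 17,825 / 360 = 49.514 cases/day
Demand during lead time = 49.514 × 15 = 742.71
Reorder point = 742.71 + 644 = 1,386.71 → round up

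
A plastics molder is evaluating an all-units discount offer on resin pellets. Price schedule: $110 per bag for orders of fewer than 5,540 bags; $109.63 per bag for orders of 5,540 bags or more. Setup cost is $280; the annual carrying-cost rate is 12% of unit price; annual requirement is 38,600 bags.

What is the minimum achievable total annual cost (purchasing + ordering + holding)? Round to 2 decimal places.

$4,262,891.75

H₁ = 12%×$110 = $13.2000;  H₂ = 12%×$109.63 = $13.1556
EOQ₁ = √(2×38,600×280/13.2000) = 1,279.68  (< 5,540, feasible at tier 1)
EOQ₂ = √(2×38,600×280/13.1556) = 1,281.84  (< 5,540 → use Q = 5,540 at tier-2 price)
TC(tier 1 (EOQ₁), Q≈1,279.7) = $4,262,891.75
TC(tier 2, Q≈5,540.0) = $4,270,109.91
Minimum at tier 1 (EOQ₁): $4,262,891.75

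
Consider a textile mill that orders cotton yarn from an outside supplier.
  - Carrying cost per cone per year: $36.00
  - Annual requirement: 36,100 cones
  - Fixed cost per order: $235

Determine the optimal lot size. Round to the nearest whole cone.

Q* = √(2·D·S / H) = √(2·36,100·235 / 36) = √471,305.6 ≈ 686.52

687 cones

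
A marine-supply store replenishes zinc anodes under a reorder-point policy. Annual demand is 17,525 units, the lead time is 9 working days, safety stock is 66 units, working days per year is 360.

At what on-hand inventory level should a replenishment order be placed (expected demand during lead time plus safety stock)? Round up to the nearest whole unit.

Daily demand d = 17,525 / 360 = 48.681 units/day
Demand during lead time = 48.681 × 9 = 438.12
Reorder point = 438.12 + 66 = 504.12 → round up

505 units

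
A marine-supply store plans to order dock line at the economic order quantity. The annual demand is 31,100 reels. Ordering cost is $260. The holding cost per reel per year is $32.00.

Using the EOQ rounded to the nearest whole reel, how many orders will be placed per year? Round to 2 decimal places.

43.74 orders per year

Q* = √(2·D·S / H) = √(2·31,100·260 / 32) = √505,375.0 ≈ 710.90 → Q = 711
N = D/Q = 31,100/711 ≈ 43.741 orders/yr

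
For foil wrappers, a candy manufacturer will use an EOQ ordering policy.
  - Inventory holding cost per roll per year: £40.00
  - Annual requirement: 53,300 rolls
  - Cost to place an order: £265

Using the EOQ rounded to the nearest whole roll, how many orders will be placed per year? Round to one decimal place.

Q* = √(2·D·S / H) = √(2·53,300·265 / 40) = √706,225.0 ≈ 840.37 → Q = 840
Orders per year = D/Q = 53,300 / 840 = 63.452

63.5 orders per year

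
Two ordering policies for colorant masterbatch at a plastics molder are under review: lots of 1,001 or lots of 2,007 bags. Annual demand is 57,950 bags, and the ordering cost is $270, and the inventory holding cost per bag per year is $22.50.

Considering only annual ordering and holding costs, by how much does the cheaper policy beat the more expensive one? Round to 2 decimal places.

$3,482.59

For each Q, cost = (D/Q)·S + (Q/2)·H.
TC(1,001) = (57,950/1,001)×270 + (1,001/2)×22.5 = $26,892.12
TC(2,007) = (57,950/2,007)×270 + (2,007/2)×22.5 = $30,374.71
Cheaper: Q = 1,001.  Difference = $3,482.59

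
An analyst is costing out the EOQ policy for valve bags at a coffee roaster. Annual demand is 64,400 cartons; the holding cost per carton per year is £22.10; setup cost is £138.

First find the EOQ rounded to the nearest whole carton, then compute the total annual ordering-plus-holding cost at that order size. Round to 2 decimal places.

Optimal lot size Q* = (2 × 64,400 × £138 / £22.1)^½ ≈ 896.81 → Q = 897 cartons
Orders/yr = 64,400/897 = 71.795; ordering cost = 71.795 × £138 = £9,907.69
Average inventory = 897/2 = 448.5; holding cost = 448.5 × £22.1 = £9,911.85
Total = £9,907.69 + £9,911.85 = £19,819.54

£19,819.54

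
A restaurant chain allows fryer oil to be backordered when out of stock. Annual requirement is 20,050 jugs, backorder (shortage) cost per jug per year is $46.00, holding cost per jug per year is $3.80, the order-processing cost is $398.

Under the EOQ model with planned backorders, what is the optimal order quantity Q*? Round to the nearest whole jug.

Basic EOQ = √(2·20,050·398/3.8) = 2,049.377
Backorder adjustment √((H+b)/b) = √((3.8+46)/46) = 1.0405
Q* = 2,049.377 × 1.0405 ≈ 2,132.35

2,132 jugs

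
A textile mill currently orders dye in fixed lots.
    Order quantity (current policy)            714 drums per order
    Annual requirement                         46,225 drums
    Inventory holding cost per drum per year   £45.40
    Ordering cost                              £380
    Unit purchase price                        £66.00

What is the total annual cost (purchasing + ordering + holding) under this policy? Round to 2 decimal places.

Ordering: D/Q × S = 46,225/714 × £380 = £24,601.54
Holding:  Q/2 × H = 714/2 × £45.4 = £16,207.80
Purchase cost = D·C = 46,225 × 66 = £3,050,850.00
Total = £24,601.54 + £16,207.80 + £3,050,850.00 = £3,091,659.34

£3,091,659.34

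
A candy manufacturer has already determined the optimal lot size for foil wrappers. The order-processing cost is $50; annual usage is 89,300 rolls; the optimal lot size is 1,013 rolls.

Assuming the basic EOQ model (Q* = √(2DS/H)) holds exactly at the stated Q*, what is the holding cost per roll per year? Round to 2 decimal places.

From Q* = √(2DS/H) ⇒ Q*² = 2DS/H.
H = 2DS / Q² = 2 × 89,300 × 50 / 1,013² = 8.7023

$8.70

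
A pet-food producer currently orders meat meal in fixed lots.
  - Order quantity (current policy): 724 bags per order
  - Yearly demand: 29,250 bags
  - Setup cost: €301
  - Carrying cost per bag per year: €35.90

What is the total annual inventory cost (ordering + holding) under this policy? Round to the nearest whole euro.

Ordering: D/Q × S = 29,250/724 × €301 = €12,160.57
Holding:  Q/2 × H = 724/2 × €35.9 = €12,995.80
Total = €12,160.57 + €12,995.80 = €25,156.37

€25,156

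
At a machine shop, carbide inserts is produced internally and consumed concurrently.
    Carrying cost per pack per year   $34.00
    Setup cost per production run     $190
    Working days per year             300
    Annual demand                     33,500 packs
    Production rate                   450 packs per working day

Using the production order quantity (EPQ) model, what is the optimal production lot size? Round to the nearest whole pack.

d = 33,500/300 = 111.6667 packs/day;  effective holding cost H(1 − d/p) = 34·(1 − 111.6667/450) = 25.56296
Q* = √(2DS / H_eff) = √(2·33,500·190 / 25.56296) ≈ 705.68

706 packs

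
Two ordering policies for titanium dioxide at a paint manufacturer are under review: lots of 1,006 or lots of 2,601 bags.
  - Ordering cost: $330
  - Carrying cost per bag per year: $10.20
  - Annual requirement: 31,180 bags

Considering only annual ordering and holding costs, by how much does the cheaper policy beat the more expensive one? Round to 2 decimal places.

$1,862.41

Annual cost at Q: ordering D·S/Q plus holding Q·H/2.
TC(1,006) = (31,180/1,006)×330 + (1,006/2)×10.2 = $15,358.63
TC(2,601) = (31,180/2,601)×330 + (2,601/2)×10.2 = $17,221.04
Cheaper: Q = 1,006.  Difference = $1,862.41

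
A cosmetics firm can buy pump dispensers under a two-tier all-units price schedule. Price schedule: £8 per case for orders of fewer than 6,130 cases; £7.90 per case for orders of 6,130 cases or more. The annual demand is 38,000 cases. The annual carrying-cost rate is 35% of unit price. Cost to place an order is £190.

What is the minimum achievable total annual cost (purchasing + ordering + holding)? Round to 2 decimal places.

H₁ = 35%×£8 = £2.8000;  H₂ = 35%×£7.90 = £2.7650
EOQ₁ = √(2×38,000×190/2.8000) = 2,270.93  (< 6,130, feasible at tier 1)
EOQ₂ = √(2×38,000×190/2.7650) = 2,285.26  (< 6,130 → use Q = 6,130 at tier-2 price)
TC(tier 1 (EOQ₁), Q≈2,270.9) = £310,358.62
TC(tier 2, Q≈6,130.0) = £309,852.54
Minimum at tier 2: £309,852.54

£309,852.54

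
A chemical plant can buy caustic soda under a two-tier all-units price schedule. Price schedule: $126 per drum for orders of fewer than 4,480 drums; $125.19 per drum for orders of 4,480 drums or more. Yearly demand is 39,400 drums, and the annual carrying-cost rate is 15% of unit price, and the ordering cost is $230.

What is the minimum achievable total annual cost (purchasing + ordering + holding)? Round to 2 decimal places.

$4,976,572.61

H₁ = 15%×$126 = $18.9000;  H₂ = 15%×$125.19 = $18.7785
EOQ₁ = √(2×39,400×230/18.9000) = 979.26  (< 4,480, feasible at tier 1)
EOQ₂ = √(2×39,400×230/18.7785) = 982.42  (< 4,480 → use Q = 4,480 at tier-2 price)
TC(tier 1 (EOQ₁), Q≈979.3) = $4,982,907.93
TC(tier 2, Q≈4,480.0) = $4,976,572.61
Minimum at tier 2: $4,976,572.61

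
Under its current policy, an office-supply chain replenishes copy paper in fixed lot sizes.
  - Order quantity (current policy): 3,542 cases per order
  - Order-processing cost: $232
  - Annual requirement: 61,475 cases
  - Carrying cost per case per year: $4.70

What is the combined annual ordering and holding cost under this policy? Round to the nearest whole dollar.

Annual ordering cost = (D/Q)·S = (61,475/3,542) × 232 = $4,026.60
Annual holding cost  = (Q/2)·H = (3,542/2) × 4.7 = $8,323.70
Total = $4,026.60 + $8,323.70 = $12,350.30

$12,350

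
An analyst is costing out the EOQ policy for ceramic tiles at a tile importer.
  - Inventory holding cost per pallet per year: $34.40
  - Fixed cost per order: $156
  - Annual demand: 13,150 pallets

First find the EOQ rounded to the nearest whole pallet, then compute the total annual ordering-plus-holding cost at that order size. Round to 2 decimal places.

$11,880.09

Q* = √(2·D·S / H) = √(2·13,150·156 / 34.4) = √119,267.4 ≈ 345.35 → Q = 345 pallets
Annual ordering cost = (D/Q)·S = (13,150/345) × 156 = $5,946.09
Annual holding cost  = (Q/2)·H = (345/2) × 34.4 = $5,934.00
Total = $5,946.09 + $5,934.00 = $11,880.09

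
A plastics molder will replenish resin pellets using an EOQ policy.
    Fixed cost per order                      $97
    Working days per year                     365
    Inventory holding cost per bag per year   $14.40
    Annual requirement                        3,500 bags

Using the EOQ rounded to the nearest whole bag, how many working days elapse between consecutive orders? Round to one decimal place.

EOQ = √(2DS/H) = √(2 × 3,500 × 97 / 14.4)
    = √(47,152.78) ≈ 217.15 → Q = 217 bags
Days between orders = 365 / (D/Q) = 365 / 16.129 ≈ 22.630

22.6 days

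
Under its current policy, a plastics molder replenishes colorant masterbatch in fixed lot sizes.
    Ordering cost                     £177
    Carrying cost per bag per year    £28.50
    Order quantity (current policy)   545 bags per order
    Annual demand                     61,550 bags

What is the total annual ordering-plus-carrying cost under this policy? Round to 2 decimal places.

£27,755.88

Orders/yr = 61,550/545 = 112.936; ordering cost = 112.936 × £177 = £19,989.63
Average inventory = 545/2 = 272.5; holding cost = 272.5 × £28.5 = £7,766.25
Total = £19,989.63 + £7,766.25 = £27,755.88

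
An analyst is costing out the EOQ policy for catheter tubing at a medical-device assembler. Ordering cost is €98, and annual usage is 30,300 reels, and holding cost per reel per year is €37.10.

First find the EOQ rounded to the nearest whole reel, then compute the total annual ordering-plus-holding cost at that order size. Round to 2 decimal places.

Optimal lot size Q* = (2 × 30,300 × €98 / €37.1)^½ ≈ 400.09 → Q = 400 reels
Annual ordering cost = (D/Q)·S = (30,300/400) × 98 = €7,423.50
Annual holding cost  = (Q/2)·H = (400/2) × 37.1 = €7,420.00
Total = €7,423.50 + €7,420.00 = €14,843.50

€14,843.50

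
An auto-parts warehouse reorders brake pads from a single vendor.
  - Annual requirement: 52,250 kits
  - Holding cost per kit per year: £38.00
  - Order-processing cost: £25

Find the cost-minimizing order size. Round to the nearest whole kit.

262 kits

EOQ = √(2DS/H) = √(2 × 52,250 × 25 / 38)
    = √(68,750.00) ≈ 262.20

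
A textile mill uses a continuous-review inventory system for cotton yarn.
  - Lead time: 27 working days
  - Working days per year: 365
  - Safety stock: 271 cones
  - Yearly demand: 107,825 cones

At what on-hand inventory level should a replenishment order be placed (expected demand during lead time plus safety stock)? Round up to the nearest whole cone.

8,248 cones

Daily demand d = 107,825 / 365 = 295.411 cones/day
Demand during lead time = 295.411 × 27 = 7,976.10
Reorder point = 7,976.10 + 271 = 8,247.10 → round up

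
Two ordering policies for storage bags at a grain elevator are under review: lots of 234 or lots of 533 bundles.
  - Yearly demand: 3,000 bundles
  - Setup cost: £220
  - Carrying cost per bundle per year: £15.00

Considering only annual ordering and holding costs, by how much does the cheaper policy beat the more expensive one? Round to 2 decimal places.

For each Q, cost = (D/Q)·S + (Q/2)·H.
TC(234) = (3,000/234)×220 + (234/2)×15 = £4,575.51
TC(533) = (3,000/533)×220 + (533/2)×15 = £5,235.77
Lots of 234 are cheaper by £660.26.

£660.26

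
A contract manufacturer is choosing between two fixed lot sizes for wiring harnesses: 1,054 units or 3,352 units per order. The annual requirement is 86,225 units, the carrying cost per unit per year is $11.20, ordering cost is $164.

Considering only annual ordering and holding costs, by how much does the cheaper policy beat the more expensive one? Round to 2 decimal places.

Annual cost at Q: ordering D·S/Q plus holding Q·H/2.
TC(1,054) = (86,225/1,054)×164 + (1,054/2)×11.2 = $19,318.81
TC(3,352) = (86,225/3,352)×164 + (3,352/2)×11.2 = $22,989.85
Cheaper: Q = 1,054.  Difference = $3,671.03

$3,671.03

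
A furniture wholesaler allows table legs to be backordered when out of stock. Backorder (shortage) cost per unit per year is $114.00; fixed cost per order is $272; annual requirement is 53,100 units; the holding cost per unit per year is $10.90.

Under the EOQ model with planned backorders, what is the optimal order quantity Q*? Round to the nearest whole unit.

1,704 units

Q* = √(2DS/H) · √((H + b)/b)
   = √(2 × 53,100 × 272 / 10.9) · √((10.9 + 114) / 114)
   = 1,627.922 × 1.0467 ≈ 1,703.97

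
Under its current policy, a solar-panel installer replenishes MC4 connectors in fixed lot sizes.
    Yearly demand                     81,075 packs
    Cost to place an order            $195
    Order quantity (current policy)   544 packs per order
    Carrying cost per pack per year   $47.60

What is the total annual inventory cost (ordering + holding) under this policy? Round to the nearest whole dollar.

$42,009

Orders/yr = 81,075/544 = 149.035; ordering cost = 149.035 × $195 = $29,061.81
Average inventory = 544/2 = 272; holding cost = 272 × $47.6 = $12,947.20
Total = $29,061.81 + $12,947.20 = $42,009.01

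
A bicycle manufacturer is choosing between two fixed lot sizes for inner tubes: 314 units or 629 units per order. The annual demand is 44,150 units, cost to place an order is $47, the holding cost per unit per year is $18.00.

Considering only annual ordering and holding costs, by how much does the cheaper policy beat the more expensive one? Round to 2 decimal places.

For each Q, cost = (D/Q)·S + (Q/2)·H.
TC(314) = (44,150/314)×47 + (314/2)×18 = $9,434.44
TC(629) = (44,150/629)×47 + (629/2)×18 = $8,959.97
|ΔTC| = |$9,434.44 − $8,959.97| = $474.47

$474.47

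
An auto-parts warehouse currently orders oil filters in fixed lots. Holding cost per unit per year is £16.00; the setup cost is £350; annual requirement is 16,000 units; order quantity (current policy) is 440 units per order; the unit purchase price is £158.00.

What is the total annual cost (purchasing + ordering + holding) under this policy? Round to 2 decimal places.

Orders/yr = 16,000/440 = 36.364; ordering cost = 36.364 × £350 = £12,727.27
Average inventory = 440/2 = 220; holding cost = 220 × £16 = £3,520.00
Purchase cost = D·C = 16,000 × 158 = £2,528,000.00
Total = £12,727.27 + £3,520.00 + £2,528,000.00 = £2,544,247.27

£2,544,247.27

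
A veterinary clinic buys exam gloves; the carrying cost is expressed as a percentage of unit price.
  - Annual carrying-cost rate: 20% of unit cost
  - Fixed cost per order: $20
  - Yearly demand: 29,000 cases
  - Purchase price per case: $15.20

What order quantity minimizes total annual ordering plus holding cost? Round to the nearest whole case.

618 cases

Holding cost per case per year: H = 20% × $15.2 = $3.0400
2DS/H = 2·29,000·20/3.04 = 381,578.95
EOQ = √381,578.95 ≈ 617.72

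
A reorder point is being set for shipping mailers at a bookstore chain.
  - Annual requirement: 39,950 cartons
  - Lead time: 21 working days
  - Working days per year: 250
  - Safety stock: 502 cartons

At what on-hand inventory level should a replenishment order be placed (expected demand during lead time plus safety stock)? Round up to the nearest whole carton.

Daily demand d = 39,950 / 250 = 159.800 cartons/day
Demand during lead time = 159.800 × 21 = 3,355.80
Reorder point = 3,355.80 + 502 = 3,857.80 → round up

3,858 cartons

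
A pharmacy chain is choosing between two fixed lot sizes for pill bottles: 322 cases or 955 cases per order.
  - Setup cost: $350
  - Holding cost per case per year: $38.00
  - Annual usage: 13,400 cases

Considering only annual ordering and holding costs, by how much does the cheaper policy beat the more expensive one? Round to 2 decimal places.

$2,372.78

TC(Q) = (D/Q)S + (Q/2)H
TC(322) = (13,400/322)×350 + (322/2)×38 = $20,683.22
TC(955) = (13,400/955)×350 + (955/2)×38 = $23,055.99
Lots of 322 are cheaper by $2,372.78.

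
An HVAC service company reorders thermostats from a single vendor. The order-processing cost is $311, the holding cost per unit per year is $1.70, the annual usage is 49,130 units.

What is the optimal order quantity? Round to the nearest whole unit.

4,240 units

Q* = √(2·D·S / H) = √(2·49,130·311 / 1.7) = √17,975,800.0 ≈ 4,239.79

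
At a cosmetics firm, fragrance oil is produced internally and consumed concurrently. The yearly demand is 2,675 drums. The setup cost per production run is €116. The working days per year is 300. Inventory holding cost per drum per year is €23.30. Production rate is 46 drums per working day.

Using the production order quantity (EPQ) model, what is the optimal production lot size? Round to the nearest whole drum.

182 drums

Daily demand d = 2,675/300 = 8.917; p = 46; 1 − d/p = 0.80616
EPQ = √(2DS / (H(1 − d/p)))
    = √(2 × 2,675 × 116 / (23.3 × 0.80616)) ≈ 181.77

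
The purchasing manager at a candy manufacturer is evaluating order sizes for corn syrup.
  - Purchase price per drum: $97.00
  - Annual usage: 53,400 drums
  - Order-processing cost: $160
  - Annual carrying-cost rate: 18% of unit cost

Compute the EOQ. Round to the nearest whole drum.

989 drums

Holding cost per drum per year: H = 18% × $97 = $17.4600
Optimal lot size Q* = (2 × 53,400 × $160 / $17.46)^½ ≈ 989.29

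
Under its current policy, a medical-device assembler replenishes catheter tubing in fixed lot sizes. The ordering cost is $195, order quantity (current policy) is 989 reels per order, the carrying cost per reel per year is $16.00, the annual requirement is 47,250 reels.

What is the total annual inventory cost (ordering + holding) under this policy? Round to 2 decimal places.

$17,228.23

Ordering: D/Q × S = 47,250/989 × $195 = $9,316.23
Holding:  Q/2 × H = 989/2 × $16 = $7,912.00
Total = $9,316.23 + $7,912.00 = $17,228.23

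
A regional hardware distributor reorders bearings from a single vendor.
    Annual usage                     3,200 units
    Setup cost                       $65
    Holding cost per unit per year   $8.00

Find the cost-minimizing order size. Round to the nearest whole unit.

228 units

Q* = √(2·D·S / H) = √(2·3,200·65 / 8) = √52,000.0 ≈ 228.04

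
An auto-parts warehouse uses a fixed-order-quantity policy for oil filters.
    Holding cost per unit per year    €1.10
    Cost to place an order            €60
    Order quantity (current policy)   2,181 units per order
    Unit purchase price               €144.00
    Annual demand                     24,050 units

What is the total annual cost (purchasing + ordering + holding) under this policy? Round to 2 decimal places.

Ordering: D/Q × S = 24,050/2,181 × €60 = €661.62
Holding:  Q/2 × H = 2,181/2 × €1.1 = €1,199.55
Purchase cost = D·C = 24,050 × 144 = €3,463,200.00
Total = €661.62 + €1,199.55 + €3,463,200.00 = €3,465,061.17

€3,465,061.17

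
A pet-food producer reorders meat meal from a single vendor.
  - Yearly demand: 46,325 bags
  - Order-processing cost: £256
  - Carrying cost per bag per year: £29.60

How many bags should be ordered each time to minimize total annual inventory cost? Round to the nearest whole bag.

895 bags

EOQ = √(2DS/H) = √(2 × 46,325 × 256 / 29.6)
    = √(801,297.30) ≈ 895.15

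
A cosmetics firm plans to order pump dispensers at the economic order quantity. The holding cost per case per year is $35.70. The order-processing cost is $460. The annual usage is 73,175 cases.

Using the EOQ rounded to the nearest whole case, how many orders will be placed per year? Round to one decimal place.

Optimal lot size Q* = (2 × 73,175 × $460 / $35.7)^½ ≈ 1,373.22 → Q = 1,373
N = D/Q = 73,175/1,373 ≈ 53.296 orders/yr

53.3 orders per year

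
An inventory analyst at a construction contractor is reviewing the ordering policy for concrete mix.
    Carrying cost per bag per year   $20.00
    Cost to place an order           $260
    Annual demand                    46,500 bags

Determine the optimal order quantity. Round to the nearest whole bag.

Optimal lot size Q* = (2 × 46,500 × $260 / $20)^½ ≈ 1,099.55

1,100 bags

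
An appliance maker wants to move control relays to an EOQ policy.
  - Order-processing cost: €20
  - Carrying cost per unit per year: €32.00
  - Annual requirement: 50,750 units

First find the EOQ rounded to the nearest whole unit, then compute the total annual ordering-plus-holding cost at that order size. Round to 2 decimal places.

€8,059.78

2DS/H = 2·50,750·20/32 = 63,437.50
EOQ = √63,437.50 ≈ 251.87 → Q = 252 units
Ordering: D/Q × S = 50,750/252 × €20 = €4,027.78
Holding:  Q/2 × H = 252/2 × €32 = €4,032.00
Total = €4,027.78 + €4,032.00 = €8,059.78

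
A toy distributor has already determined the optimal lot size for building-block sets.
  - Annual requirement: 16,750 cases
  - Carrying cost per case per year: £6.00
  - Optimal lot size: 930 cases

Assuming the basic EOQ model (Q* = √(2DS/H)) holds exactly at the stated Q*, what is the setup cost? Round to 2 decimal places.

EOQ relation: Q² = 2DS/H, so rearrange for the unknown.
S = Q²H / (2D) = 930² × 6 / (2 × 16,750) = 154.9075

£154.91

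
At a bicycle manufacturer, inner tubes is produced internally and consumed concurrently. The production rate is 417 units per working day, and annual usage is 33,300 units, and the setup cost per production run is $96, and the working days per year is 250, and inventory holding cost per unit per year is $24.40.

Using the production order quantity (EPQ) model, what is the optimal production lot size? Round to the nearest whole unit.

Daily demand d = 33,300/250 = 133.200; p = 417; 1 − d/p = 0.68058
EPQ = √(2DS / (H(1 − d/p)))
    = √(2 × 33,300 × 96 / (24.4 × 0.68058)) ≈ 620.50

620 units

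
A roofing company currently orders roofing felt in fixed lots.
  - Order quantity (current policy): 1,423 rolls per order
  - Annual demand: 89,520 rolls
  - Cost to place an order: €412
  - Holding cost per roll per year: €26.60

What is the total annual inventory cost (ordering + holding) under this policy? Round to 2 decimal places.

€44,844.55

Annual ordering cost = (D/Q)·S = (89,520/1,423) × 412 = €25,918.65
Annual holding cost  = (Q/2)·H = (1,423/2) × 26.6 = €18,925.90
Total = €25,918.65 + €18,925.90 = €44,844.55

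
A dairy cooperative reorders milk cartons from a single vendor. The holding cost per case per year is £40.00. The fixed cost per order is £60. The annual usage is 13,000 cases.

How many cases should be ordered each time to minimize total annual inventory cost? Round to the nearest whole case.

197 cases

Q* = √(2·D·S / H) = √(2·13,000·60 / 40) = √39,000.0 ≈ 197.48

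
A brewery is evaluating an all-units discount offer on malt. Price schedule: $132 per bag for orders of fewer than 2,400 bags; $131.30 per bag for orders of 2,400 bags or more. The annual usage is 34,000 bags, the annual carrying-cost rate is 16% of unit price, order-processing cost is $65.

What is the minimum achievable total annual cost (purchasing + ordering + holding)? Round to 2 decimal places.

$4,490,330.43

H₁ = 16%×$132 = $21.1200;  H₂ = 16%×$131.30 = $21.0080
EOQ₁ = √(2×34,000×65/21.1200) = 457.47  (< 2,400, feasible at tier 1)
EOQ₂ = √(2×34,000×65/21.0080) = 458.69  (< 2,400 → use Q = 2,400 at tier-2 price)
TC(tier 1 (EOQ₁), Q≈457.5) = $4,497,661.80
TC(tier 2, Q≈2,400.0) = $4,490,330.43
Minimum at tier 2: $4,490,330.43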